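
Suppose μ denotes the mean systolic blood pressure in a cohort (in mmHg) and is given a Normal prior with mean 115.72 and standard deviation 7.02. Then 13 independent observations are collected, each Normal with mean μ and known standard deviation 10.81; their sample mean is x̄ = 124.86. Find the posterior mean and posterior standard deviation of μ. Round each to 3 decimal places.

Posterior mean ≈ 123.450; posterior SD ≈ 2.757

With known σ, the Normal prior is conjugate. Weight on the data is w = (n/σ²)/(n/σ² + 1/τ₀²) = 0.111248/(0.111248+0.0202920) = 0.84573.
Posterior mean = w·x̄ + (1−w)·μ₀ = 0.84573·124.86 + 0.15427·115.72 = 123.450. Posterior variance = 1/(0.111248+0.0202920) = 7.60225, so SD = 2.757.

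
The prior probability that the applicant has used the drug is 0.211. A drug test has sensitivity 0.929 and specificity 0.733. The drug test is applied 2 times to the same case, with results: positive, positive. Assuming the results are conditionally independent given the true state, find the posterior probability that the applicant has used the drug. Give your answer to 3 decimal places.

Posterior P(H) ≈ 0.764

Let H be the event that the applicant has used the drug; start with P(H) = 0.211. P('positive'|H) = 0.929, P('positive'|¬H) = 0.267.
Update on result 1 ('positive'): P(H) ← 0.929·0.2110 / (0.929·0.2110 + 0.267·0.7890) = 0.19602/0.40668 = 0.4820.
Update on result 2 ('positive'): P(H) ← 0.929·0.4820 / (0.929·0.4820 + 0.267·0.5180) = 0.44777/0.58608 = 0.7640.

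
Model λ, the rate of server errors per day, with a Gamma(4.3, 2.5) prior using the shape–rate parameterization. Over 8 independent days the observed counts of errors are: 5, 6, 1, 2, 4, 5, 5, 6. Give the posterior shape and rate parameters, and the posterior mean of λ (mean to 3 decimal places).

Posterior: Gamma(shape=38.3, rate=10.5); mean ≈ 3.648

Total count ∑xᵢ = 34 over n = 8 days.
Gamma is conjugate to the Poisson likelihood: posterior is Gamma(shape = 4.3+34 = 38.3, rate = 2.5+8 = 10.5).
E[λ | data] = 38.3/10.5 = 3.648.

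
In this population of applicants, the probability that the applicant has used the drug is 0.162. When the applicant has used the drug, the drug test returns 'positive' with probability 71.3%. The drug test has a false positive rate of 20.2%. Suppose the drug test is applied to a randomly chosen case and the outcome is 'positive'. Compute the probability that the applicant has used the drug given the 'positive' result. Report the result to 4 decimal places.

P(H | E) ≈ 0.4056

Write H for 'the applicant has used the drug'. Prior odds H:¬H = 0.162/0.838 = 0.19332. For the 'positive' outcome, the likelihood ratio is 0.713/0.202 = 3.5297.
Posterior odds = 0.19332 × 3.5297 = 0.68235, so P(H|E) = 0.68235/(1+0.68235) = 0.4056.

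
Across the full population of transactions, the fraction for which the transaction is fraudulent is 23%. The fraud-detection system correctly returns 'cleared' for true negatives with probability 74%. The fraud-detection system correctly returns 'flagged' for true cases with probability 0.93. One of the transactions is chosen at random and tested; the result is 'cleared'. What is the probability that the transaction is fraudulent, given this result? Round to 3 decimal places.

P(H | E) ≈ 0.027

Write H for 'the transaction is fraudulent'. Prior odds H:¬H = 0.23/0.77 = 0.29870. For the 'cleared' outcome, the likelihood ratio is 0.07/0.74 = 0.094595.
Posterior odds = 0.29870 × 0.094595 = 0.028256, so P(H|E) = 0.028256/(1+0.028256) = 0.027.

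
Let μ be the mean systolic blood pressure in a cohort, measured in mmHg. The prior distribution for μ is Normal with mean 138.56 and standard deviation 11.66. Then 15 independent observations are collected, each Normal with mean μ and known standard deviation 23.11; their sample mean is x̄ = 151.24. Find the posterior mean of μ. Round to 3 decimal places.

With known σ, the Normal prior is conjugate. Weight on the data is w = (n/σ²)/(n/σ² + 1/τ₀²) = 0.0280861/(0.0280861+0.00735534) = 0.79246.
Posterior mean = w·x̄ + (1−w)·μ₀ = 0.79246·151.24 + 0.20754·138.56 = 148.608.

Posterior mean ≈ 148.608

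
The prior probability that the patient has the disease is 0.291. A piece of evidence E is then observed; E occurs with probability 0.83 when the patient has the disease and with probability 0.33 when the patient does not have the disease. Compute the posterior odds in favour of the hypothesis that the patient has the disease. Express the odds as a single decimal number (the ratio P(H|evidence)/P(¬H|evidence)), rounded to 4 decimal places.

Prior odds = 0.291/(1−0.291) = 0.41044.
Likelihood ratio for E = 0.83/0.33 = 2.5152.
Posterior odds = prior odds × LR = 1.0323.

Posterior odds ≈ 1.0323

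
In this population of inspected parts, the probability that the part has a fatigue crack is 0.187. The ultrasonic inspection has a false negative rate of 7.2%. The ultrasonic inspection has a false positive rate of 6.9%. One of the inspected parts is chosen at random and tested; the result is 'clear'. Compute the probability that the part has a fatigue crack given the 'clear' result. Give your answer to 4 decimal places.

Let H be the event that the part has a fatigue crack. P(H) = 0.187, so P(¬H) = 0.813. With E the 'clear' result, P(E|H) = 0.072 and P(E|¬H) = 0.931.
P(E) = 0.072·0.187 + 0.931·0.813 = 0.013464 + 0.75690 = 0.77037.
By Bayes' theorem, P(H|E) = 0.013464 / 0.77037 = 0.0175.

P(H | E) ≈ 0.0175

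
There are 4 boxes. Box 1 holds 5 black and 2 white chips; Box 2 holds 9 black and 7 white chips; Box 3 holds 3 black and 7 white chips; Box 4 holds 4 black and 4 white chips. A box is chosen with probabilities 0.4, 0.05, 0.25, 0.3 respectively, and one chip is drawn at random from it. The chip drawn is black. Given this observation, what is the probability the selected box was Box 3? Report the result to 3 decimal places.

P(black|Box 1) = 0.7143; P(black|Box 2) = 0.5625; P(black|Box 3) = 0.3; P(black|Box 4) = 0.5.
Prior × likelihood for each source: 0.4·0.7143=0.2857, 0.05·0.5625=0.02813, 0.25·0.3=0.07500, 0.3·0.5=0.1500. Summing gives P(black) = 0.53884.
P(Box 3 | black) = 0.07500 / 0.53884 = 0.139.

Posterior probability ≈ 0.139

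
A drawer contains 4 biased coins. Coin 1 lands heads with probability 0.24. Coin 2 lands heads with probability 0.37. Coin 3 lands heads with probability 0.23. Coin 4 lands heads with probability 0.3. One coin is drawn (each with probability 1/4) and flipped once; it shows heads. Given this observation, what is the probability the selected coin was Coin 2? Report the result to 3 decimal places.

P(heads|C1) = 0.24; P(heads|C2) = 0.37; P(heads|C3) = 0.23; P(heads|C4) = 0.3.
Prior × likelihood for each source: 0.25·0.24=0.06000, 0.25·0.37=0.09250, 0.25·0.23=0.05750, 0.25·0.3=0.07500. Summing gives P(heads) = 0.28500.
P(Coin 2 | heads) = 0.09250 / 0.28500 = 0.325.

Posterior probability ≈ 0.325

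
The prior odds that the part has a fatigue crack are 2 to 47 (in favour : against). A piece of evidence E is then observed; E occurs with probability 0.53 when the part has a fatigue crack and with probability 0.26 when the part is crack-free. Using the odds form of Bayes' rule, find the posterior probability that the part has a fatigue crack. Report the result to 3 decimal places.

Prior odds = 2/47 = 0.042553. In log-odds, ln(0.042553) = -3.1570.
Add log likelihood ratio: ln(2.0385) = 0.71220.
Posterior log-odds = -2.4448, so posterior odds = exp(-2.4448) = 0.086743. Converting, P(H|E) = 0.086743/1.0867 = 0.080.

Posterior probability ≈ 0.080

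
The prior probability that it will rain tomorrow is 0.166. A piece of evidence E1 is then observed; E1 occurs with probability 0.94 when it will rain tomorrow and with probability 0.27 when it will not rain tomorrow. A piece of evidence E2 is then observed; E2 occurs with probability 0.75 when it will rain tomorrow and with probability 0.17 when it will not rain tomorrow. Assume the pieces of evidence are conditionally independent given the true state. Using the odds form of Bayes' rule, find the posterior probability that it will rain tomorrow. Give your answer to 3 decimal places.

Posterior probability ≈ 0.754

Prior odds = 0.166/(1−0.166) = 0.19904.
Likelihood ratio for E1 = 0.94/0.27 = 3.4815.
Likelihood ratio for E2 = 0.75/0.17 = 4.4118.
Posterior odds = prior odds × LR₁ × LR₂ = 3.0572.
Posterior probability = odds/(1+odds) = 3.0572/4.0572 = 0.754.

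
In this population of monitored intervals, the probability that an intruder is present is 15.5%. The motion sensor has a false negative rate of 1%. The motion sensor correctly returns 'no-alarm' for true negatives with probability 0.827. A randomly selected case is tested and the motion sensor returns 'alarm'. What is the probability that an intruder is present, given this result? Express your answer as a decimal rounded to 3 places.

Write H for 'an intruder is present'. Prior odds H:¬H = 0.155/0.845 = 0.18343. For the 'alarm' outcome, the likelihood ratio is 0.99/0.173 = 5.7225.
Posterior odds = 0.18343 × 5.7225 = 1.0497, so P(H|E) = 1.0497/(1+1.0497) = 0.512.

P(H | E) ≈ 0.512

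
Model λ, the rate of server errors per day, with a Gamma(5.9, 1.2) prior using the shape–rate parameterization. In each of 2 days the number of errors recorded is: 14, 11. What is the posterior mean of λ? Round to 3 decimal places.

The Poisson likelihood adds the total count to the shape and the number of exposure periods to the rate. Here ∑xᵢ = 25 and n = 2, so shape 5.9→30.9 and rate 1.2→3.2.
E[λ | data] = 30.9/3.2 = 9.656.

Posterior mean ≈ 9.656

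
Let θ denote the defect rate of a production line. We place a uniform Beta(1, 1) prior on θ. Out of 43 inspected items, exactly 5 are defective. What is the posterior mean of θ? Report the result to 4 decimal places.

The binomial likelihood is conjugate to the Beta prior: with 5 successes and 38 failures, the posterior is Beta(1+5, 1+38) = Beta(6, 39).
Posterior mean = α/(α+β) = 6/45 = 0.1333.

Posterior mean ≈ 0.1333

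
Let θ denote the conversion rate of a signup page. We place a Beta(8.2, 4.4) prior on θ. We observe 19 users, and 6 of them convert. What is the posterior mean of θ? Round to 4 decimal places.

Posterior mean ≈ 0.4494

Observing 6 successes and 13 failures updates Beta(8.2, 4.4) by adding the success and failure counts to the two shape parameters: α = 8.2+6 = 14.2, β = 4.4+13 = 17.4.
Posterior mean = α/(α+β) = 14.2/31.6 = 0.4494.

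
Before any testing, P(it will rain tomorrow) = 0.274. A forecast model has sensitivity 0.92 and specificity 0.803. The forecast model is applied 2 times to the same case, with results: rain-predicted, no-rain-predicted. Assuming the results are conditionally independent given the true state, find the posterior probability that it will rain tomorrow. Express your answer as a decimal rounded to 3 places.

Posterior P(H) ≈ 0.149

With H the event that it will rain tomorrow, the joint likelihood of the observed sequence is P(data|H) = 0.92·0.08 = 0.073600 and P(data|¬H) = 0.197·0.803 = 0.15819.
Bayes: P(H|data) = 0.274·0.073600 / (0.274·0.073600 + 0.726·0.15819) = 0.020166/0.13501 = 0.1494.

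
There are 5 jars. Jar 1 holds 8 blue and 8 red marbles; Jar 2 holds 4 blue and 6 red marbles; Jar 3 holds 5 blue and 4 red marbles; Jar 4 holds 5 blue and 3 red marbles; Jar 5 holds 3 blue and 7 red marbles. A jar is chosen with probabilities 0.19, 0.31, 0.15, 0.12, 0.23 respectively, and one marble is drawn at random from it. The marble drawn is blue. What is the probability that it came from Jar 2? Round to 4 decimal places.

Posterior probability ≈ 0.2778

Tabulate prior·likelihood by source: [1] prior 0.19, lik 0.5, product 0.09500; [2] prior 0.31, lik 0.4, product 0.1240; [3] prior 0.15, lik 0.5556, product 0.08333; [4] prior 0.12, lik 0.625, product 0.07500; [5] prior 0.23, lik 0.3, product 0.06900.
Normalizing constant = 0.44633; the posterior for Jar 2 is its product over the sum, 0.1240/0.44633 = 0.2778.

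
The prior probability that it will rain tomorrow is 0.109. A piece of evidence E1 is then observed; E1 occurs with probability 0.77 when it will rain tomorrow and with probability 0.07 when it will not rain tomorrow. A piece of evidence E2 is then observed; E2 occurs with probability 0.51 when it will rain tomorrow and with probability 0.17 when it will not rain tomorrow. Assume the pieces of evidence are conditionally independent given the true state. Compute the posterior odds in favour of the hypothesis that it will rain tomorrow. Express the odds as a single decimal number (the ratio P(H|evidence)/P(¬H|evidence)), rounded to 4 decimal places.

Prior odds = 0.109/(1−0.109) = 0.12233. In log-odds, ln(0.12233) = -2.1010.
Add log likelihood ratios: ln(11.000) + ln(3.0000) = 3.4965.
Posterior log-odds = 1.3955, so posterior odds = exp(1.3955) = 4.0370.

Posterior odds ≈ 4.0370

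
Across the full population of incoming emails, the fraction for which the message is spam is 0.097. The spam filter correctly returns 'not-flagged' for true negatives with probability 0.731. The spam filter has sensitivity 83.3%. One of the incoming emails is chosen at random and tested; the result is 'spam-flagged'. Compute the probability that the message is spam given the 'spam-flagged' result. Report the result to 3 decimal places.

P(H | E) ≈ 0.250

Write H for 'the message is spam'. Prior odds H:¬H = 0.097/0.903 = 0.10742. For the 'spam-flagged' outcome, the likelihood ratio is 0.833/0.269 = 3.0967.
Posterior odds = 0.10742 × 3.0967 = 0.33264, so P(H|E) = 0.33264/(1+0.33264) = 0.250.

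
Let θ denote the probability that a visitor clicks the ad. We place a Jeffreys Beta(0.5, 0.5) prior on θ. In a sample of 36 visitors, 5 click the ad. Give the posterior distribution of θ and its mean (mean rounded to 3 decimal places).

Posterior: Beta(5.5, 31.5); mean ≈ 0.149

The binomial likelihood is conjugate to the Beta prior: with 5 successes and 31 failures, the posterior is Beta(0.5+5, 0.5+31) = Beta(5.5, 31.5).
Posterior mean = α/(α+β) = 5.5/37 = 0.149.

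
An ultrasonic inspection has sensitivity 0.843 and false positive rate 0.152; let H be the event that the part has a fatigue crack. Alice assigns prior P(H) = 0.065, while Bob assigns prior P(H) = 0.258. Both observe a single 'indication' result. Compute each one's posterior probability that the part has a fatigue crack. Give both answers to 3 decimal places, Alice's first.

Alice: 0.278; Bob: 0.659

P('+'|H) = 0.843, P('+'|¬H) = 0.152.
Alice: numerator 0.843·0.065 = 0.054795; evidence = 0.054795+0.152·0.935 = 0.19692; posterior = 0.278.
Bob: numerator 0.843·0.258 = 0.21749; evidence = 0.21749+0.152·0.742 = 0.33028; posterior = 0.659.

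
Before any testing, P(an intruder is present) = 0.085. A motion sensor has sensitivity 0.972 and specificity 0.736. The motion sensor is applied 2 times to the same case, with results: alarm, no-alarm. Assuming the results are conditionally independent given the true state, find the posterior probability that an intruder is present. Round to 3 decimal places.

Let H be the event that an intruder is present; start with P(H) = 0.085. P('alarm'|H) = 0.972, P('alarm'|¬H) = 0.264.
Update on result 1 ('alarm'): P(H) ← 0.972·0.0850 / (0.972·0.0850 + 0.264·0.9150) = 0.082620/0.32418 = 0.2549.
Update on result 2 ('no-alarm'): P(H) ← 0.028·0.2549 / (0.028·0.2549 + 0.736·0.7451) = 0.0071360/0.55556 = 0.0128.

Posterior P(H) ≈ 0.013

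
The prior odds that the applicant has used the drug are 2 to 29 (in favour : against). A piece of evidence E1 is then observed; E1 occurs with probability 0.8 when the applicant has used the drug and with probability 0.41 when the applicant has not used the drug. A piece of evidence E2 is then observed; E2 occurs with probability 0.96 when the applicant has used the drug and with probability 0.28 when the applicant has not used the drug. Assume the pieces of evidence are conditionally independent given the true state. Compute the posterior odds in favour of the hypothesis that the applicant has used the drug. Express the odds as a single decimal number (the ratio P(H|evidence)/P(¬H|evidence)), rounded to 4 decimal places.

Posterior odds ≈ 0.4614

Prior odds = 2/29 = 0.068966.
Likelihood ratio for E1 = 0.8/0.41 = 1.9512.
Likelihood ratio for E2 = 0.96/0.28 = 3.4286.
Posterior odds = prior odds × LR₁ × LR₂ = 0.46137.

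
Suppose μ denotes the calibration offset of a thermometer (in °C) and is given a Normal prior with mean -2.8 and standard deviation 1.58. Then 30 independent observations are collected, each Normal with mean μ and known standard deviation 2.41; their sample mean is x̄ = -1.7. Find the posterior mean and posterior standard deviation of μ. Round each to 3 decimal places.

Posterior mean ≈ -1.779; posterior SD ≈ 0.424

With known σ, the Normal prior is conjugate. Weight on the data is w = (n/σ²)/(n/σ² + 1/τ₀²) = 5.16520/(5.16520+0.400577) = 0.92803.
Posterior mean = w·x̄ + (1−w)·μ₀ = 0.92803·-1.7 + 0.071971·-2.8 = -1.779. Posterior variance = 1/(5.16520+0.400577) = 0.179669, so SD = 0.424.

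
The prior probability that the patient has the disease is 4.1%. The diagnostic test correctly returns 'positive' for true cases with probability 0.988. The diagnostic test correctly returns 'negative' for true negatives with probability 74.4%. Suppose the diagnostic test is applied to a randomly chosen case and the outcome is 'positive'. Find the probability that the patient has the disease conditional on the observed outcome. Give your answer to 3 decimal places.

P(H | E) ≈ 0.142

Write H for 'the patient has the disease'. Prior odds H:¬H = 0.041/0.959 = 0.042753. For the 'positive' outcome, the likelihood ratio is 0.988/0.256 = 3.8594.
Posterior odds = 0.042753 × 3.8594 = 0.16500, so P(H|E) = 0.16500/(1+0.16500) = 0.142.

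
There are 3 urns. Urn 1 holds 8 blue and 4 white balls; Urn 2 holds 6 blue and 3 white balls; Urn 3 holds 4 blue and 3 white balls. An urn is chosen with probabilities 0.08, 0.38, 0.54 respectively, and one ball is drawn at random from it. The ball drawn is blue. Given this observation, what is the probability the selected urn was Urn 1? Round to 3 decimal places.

Posterior probability ≈ 0.087

P(blue|Urn 1) = 0.6667; P(blue|Urn 2) = 0.6667; P(blue|Urn 3) = 0.5714.
Prior × likelihood for each source: 0.08·0.6667=0.05333, 0.38·0.6667=0.2533, 0.54·0.5714=0.3086. Summing gives P(blue) = 0.61524.
P(Urn 1 | blue) = 0.05333 / 0.61524 = 0.087.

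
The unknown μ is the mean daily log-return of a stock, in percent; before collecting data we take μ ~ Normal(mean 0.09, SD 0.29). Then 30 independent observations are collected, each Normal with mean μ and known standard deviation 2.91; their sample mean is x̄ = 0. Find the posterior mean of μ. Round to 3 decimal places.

With known σ, the Normal prior is conjugate. Weight on the data is w = (n/σ²)/(n/σ² + 1/τ₀²) = 3.54271/(3.54271+11.8906) = 0.22955.
Posterior mean = w·x̄ + (1−w)·μ₀ = 0.22955·0 + 0.77045·0.09 = 0.069.

Posterior mean ≈ 0.069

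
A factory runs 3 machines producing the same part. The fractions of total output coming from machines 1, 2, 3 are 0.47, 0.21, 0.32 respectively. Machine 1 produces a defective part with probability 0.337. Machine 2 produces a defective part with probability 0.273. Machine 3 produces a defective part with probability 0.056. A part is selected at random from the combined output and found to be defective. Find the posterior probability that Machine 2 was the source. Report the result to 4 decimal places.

Tabulate prior·likelihood by source: [1] prior 0.47, lik 0.337, product 0.1584; [2] prior 0.21, lik 0.273, product 0.05733; [3] prior 0.32, lik 0.056, product 0.01792.
Normalizing constant = 0.23364; the posterior for Machine 2 is its product over the sum, 0.05733/0.23364 = 0.2454.

Posterior probability ≈ 0.2454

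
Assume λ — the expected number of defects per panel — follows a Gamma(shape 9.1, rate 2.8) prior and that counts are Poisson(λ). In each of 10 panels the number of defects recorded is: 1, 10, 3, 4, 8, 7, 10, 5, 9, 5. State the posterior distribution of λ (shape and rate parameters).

Posterior: Gamma(shape=71.1, rate=12.8)

The Poisson likelihood adds the total count to the shape and the number of exposure periods to the rate. Here ∑xᵢ = 62 and n = 10, so shape 9.1→71.1 and rate 2.8→12.8.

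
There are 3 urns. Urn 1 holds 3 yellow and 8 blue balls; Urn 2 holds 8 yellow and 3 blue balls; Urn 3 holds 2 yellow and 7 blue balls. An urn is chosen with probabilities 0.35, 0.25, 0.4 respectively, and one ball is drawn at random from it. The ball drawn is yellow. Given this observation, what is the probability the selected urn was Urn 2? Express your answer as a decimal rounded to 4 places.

Posterior probability ≈ 0.4966

Tabulate prior·likelihood by source: [1] prior 0.35, lik 0.2727, product 0.09545; [2] prior 0.25, lik 0.7273, product 0.1818; [3] prior 0.4, lik 0.2222, product 0.08889.
Normalizing constant = 0.36616; the posterior for Urn 2 is its product over the sum, 0.1818/0.36616 = 0.4966.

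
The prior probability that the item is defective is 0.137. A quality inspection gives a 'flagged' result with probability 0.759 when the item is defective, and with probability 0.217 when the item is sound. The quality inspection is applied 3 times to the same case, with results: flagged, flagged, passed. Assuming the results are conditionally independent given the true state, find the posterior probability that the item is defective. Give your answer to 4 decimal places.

Posterior P(H) ≈ 0.3741

Let H be the event that the item is defective; start with P(H) = 0.137. P('flagged'|H) = 0.759, P('flagged'|¬H) = 0.217.
Update on result 1 ('flagged'): P(H) ← 0.759·0.1370 / (0.759·0.1370 + 0.217·0.8630) = 0.10398/0.29125 = 0.3570.
Update on result 2 ('flagged'): P(H) ← 0.759·0.3570 / (0.759·0.3570 + 0.217·0.6430) = 0.27098/0.41050 = 0.6601.
Update on result 3 ('passed'): P(H) ← 0.241·0.6601 / (0.241·0.6601 + 0.783·0.3399) = 0.15909/0.42522 = 0.3741.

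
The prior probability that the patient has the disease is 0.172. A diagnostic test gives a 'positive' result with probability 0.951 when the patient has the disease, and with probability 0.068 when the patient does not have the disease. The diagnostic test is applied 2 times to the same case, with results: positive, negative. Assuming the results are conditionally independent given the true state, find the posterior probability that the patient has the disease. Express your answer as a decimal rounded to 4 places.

Posterior P(H) ≈ 0.1325

Let H be the event that the patient has the disease; start with P(H) = 0.172. P('positive'|H) = 0.951, P('positive'|¬H) = 0.068.
Update on result 1 ('positive'): P(H) ← 0.951·0.1720 / (0.951·0.1720 + 0.068·0.8280) = 0.16357/0.21988 = 0.7439.
Update on result 2 ('negative'): P(H) ← 0.049·0.7439 / (0.049·0.7439 + 0.932·0.2561) = 0.036452/0.27511 = 0.1325.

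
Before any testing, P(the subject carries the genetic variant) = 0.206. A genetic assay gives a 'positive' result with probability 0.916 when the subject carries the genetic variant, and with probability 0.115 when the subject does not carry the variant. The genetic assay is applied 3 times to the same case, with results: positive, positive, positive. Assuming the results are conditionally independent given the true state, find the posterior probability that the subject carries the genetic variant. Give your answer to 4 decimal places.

Posterior P(H) ≈ 0.9924

With H the event that the subject carries the genetic variant, the joint likelihood of the observed sequence is P(data|H) = 0.916·0.916·0.916 = 0.76858 and P(data|¬H) = 0.115·0.115·0.115 = 0.0015209.
Bayes: P(H|data) = 0.206·0.76858 / (0.206·0.76858 + 0.794·0.0015209) = 0.15833/0.15953 = 0.9924.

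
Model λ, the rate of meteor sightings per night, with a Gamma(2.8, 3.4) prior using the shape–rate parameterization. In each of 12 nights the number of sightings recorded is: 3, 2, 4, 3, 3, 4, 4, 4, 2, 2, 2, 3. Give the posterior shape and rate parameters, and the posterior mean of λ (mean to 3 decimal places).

Posterior: Gamma(shape=38.8, rate=15.4); mean ≈ 2.519

Total count ∑xᵢ = 36 over n = 12 nights.
Gamma is conjugate to the Poisson likelihood: posterior is Gamma(shape = 2.8+36 = 38.8, rate = 3.4+12 = 15.4).
Posterior mean = shape/rate = 38.8/15.4 = 2.519.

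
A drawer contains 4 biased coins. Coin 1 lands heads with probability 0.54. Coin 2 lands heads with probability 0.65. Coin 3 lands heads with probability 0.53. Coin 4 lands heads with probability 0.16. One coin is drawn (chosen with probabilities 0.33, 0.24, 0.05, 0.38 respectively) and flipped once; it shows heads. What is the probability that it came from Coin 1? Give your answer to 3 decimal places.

Tabulate prior·likelihood by source: [1] prior 0.33, lik 0.54, product 0.1782; [2] prior 0.24, lik 0.65, product 0.1560; [3] prior 0.05, lik 0.53, product 0.02650; [4] prior 0.38, lik 0.16, product 0.06080.
Normalizing constant = 0.42150; the posterior for Coin 1 is its product over the sum, 0.1782/0.42150 = 0.423.

Posterior probability ≈ 0.423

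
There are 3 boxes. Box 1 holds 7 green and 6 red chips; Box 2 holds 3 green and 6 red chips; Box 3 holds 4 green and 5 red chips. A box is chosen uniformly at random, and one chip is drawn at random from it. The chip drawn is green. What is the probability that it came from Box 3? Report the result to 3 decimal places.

Posterior probability ≈ 0.338

P(green|Box 1) = 0.5385; P(green|Box 2) = 0.3333; P(green|Box 3) = 0.4444.
Prior × likelihood for each source: 0.333333·0.5385=0.1795, 0.333333·0.3333=0.1111, 0.333333·0.4444=0.1481. Summing gives P(green) = 0.43875.
P(Box 3 | green) = 0.1481 / 0.43875 = 0.338.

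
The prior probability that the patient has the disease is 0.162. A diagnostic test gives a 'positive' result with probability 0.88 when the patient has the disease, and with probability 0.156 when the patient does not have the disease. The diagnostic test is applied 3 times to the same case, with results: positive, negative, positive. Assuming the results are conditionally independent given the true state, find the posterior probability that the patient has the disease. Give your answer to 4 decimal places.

Posterior P(H) ≈ 0.4666

With H the event that the patient has the disease, the joint likelihood of the observed sequence is P(data|H) = 0.88·0.12·0.88 = 0.092928 and P(data|¬H) = 0.156·0.844·0.156 = 0.020540.
Bayes: P(H|data) = 0.162·0.092928 / (0.162·0.092928 + 0.838·0.020540) = 0.015054/0.032267 = 0.4666.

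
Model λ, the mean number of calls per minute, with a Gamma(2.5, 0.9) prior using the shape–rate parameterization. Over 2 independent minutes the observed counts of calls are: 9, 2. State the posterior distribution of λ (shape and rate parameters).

The Poisson likelihood adds the total count to the shape and the number of exposure periods to the rate. Here ∑xᵢ = 11 and n = 2, so shape 2.5→13.5 and rate 0.9→2.9.

Posterior: Gamma(shape=13.5, rate=2.9)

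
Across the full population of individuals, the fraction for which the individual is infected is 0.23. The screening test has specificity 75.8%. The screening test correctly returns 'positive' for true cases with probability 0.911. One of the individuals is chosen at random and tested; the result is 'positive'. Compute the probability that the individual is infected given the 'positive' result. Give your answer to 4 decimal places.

P(H | E) ≈ 0.5293

Write H for 'the individual is infected'. Prior odds H:¬H = 0.23/0.77 = 0.29870. For the 'positive' outcome, the likelihood ratio is 0.911/0.242 = 3.7645.
Posterior odds = 0.29870 × 3.7645 = 1.1244, so P(H|E) = 1.1244/(1+1.1244) = 0.5293.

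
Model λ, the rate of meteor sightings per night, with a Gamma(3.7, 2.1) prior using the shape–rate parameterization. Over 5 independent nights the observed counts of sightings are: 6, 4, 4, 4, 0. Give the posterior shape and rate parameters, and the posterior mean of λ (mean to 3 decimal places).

Posterior: Gamma(shape=21.7, rate=7.1); mean ≈ 3.056

The Poisson likelihood adds the total count to the shape and the number of exposure periods to the rate. Here ∑xᵢ = 18 and n = 5, so shape 3.7→21.7 and rate 2.1→7.1.
Posterior mean = shape/rate = 21.7/7.1 = 3.056.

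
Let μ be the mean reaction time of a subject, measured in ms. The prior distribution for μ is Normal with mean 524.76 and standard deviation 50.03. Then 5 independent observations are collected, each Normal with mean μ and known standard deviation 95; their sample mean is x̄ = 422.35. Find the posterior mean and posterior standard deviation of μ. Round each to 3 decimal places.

Posterior mean ≈ 465.259; posterior SD ≈ 32.384

Prior precision 1/τ₀² = 1/50.03² = 0.00039952; data precision n/σ² = 5/95² = 0.00055402.
Posterior precision = 0.00039952 + 0.00055402 = 0.00095354, giving posterior SD = 1/√0.00095354 = 32.384.
Posterior mean = (0.00039952·524.76 + 0.00055402·422.35) / 0.00095354 = 465.259.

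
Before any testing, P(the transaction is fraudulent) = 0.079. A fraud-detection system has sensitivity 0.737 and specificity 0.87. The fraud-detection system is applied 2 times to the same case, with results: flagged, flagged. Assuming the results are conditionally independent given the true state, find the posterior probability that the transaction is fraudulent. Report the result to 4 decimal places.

Let H be the event that the transaction is fraudulent; start with P(H) = 0.079. P('flagged'|H) = 0.737, P('flagged'|¬H) = 0.13.
Update on result 1 ('flagged'): P(H) ← 0.737·0.0790 / (0.737·0.0790 + 0.13·0.9210) = 0.058223/0.17795 = 0.3272.
Update on result 2 ('flagged'): P(H) ← 0.737·0.3272 / (0.737·0.3272 + 0.13·0.6728) = 0.24113/0.32860 = 0.7338.

Posterior P(H) ≈ 0.7338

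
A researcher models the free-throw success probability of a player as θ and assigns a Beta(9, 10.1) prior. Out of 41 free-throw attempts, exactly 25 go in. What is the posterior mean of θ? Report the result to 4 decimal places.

Posterior mean ≈ 0.5657

Observing 25 successes and 16 failures updates Beta(9, 10.1) by adding the success and failure counts to the two shape parameters: α = 9+25 = 34, β = 10.1+16 = 26.1.
E[θ | data] = 34/(34+26.1) = 0.5657.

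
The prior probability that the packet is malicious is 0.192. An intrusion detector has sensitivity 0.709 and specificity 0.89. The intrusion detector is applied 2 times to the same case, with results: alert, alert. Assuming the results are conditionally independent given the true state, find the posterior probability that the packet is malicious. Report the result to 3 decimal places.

Let H be the event that the packet is malicious; start with P(H) = 0.192. P('alert'|H) = 0.709, P('alert'|¬H) = 0.11.
Update on result 1 ('alert'): P(H) ← 0.709·0.1920 / (0.709·0.1920 + 0.11·0.8080) = 0.13613/0.22501 = 0.6050.
Update on result 2 ('alert'): P(H) ← 0.709·0.6050 / (0.709·0.6050 + 0.11·0.3950) = 0.42894/0.47239 = 0.9080.

Posterior P(H) ≈ 0.908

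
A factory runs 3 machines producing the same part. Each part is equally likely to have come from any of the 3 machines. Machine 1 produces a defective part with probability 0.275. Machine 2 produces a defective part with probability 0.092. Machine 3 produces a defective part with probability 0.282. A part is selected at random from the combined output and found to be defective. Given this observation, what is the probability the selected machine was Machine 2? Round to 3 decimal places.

Tabulate prior·likelihood by source: [1] prior 0.333333, lik 0.275, product 0.09167; [2] prior 0.333333, lik 0.092, product 0.03067; [3] prior 0.333333, lik 0.282, product 0.09400.
Normalizing constant = 0.21633; the posterior for Machine 2 is its product over the sum, 0.03067/0.21633 = 0.142.

Posterior probability ≈ 0.142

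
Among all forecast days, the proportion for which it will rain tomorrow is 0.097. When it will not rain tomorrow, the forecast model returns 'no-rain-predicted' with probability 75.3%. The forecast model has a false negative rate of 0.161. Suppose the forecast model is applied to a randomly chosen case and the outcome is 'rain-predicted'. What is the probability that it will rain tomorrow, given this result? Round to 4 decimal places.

P(H | E) ≈ 0.2673

Let H be the event that it will rain tomorrow. P(H) = 0.097, so P(¬H) = 0.903. With E the 'rain-predicted' result, P(E|H) = 0.839 and P(E|¬H) = 0.247.
P(E) = 0.839·0.097 + 0.247·0.903 = 0.081383 + 0.22304 = 0.30442.
By Bayes' theorem, P(H|E) = 0.081383 / 0.30442 = 0.2673.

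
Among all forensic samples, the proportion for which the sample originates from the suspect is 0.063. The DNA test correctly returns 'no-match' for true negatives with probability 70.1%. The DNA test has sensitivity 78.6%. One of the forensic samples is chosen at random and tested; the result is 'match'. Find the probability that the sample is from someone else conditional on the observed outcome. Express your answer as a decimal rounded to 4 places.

Let H be the event that the sample originates from the suspect. P(H) = 0.063, so P(¬H) = 0.937. With E the 'match' result, P(E|H) = 0.786 and P(E|¬H) = 0.299.
P(E) = 0.786·0.063 + 0.299·0.937 = 0.049518 + 0.28016 = 0.32968.
By Bayes' theorem, P(H|E) = 0.049518 / 0.32968 = 0.1502. Hence P(¬H|E) = 1 − 0.1502 = 0.8498.

P(¬H | E) ≈ 0.8498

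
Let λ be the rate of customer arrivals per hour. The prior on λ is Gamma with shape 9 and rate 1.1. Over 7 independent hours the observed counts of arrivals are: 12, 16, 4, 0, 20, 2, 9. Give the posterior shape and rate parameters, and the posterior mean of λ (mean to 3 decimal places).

Posterior: Gamma(shape=72, rate=8.1); mean ≈ 8.889

Total count ∑xᵢ = 63 over n = 7 hours.
Gamma is conjugate to the Poisson likelihood: posterior is Gamma(shape = 9+63 = 72, rate = 1.1+7 = 8.1).
Posterior mean = shape/rate = 72/8.1 = 8.889.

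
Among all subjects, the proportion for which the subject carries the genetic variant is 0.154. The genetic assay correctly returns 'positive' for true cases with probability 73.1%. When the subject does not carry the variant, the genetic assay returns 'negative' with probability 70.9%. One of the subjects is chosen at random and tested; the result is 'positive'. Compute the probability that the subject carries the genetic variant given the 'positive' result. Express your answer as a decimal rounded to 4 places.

P(H | E) ≈ 0.3138

Write H for 'the subject carries the genetic variant'. Prior odds H:¬H = 0.154/0.846 = 0.18203. For the 'positive' outcome, the likelihood ratio is 0.731/0.291 = 2.5120.
Posterior odds = 0.18203 × 2.5120 = 0.45727, so P(H|E) = 0.45727/(1+0.45727) = 0.3138.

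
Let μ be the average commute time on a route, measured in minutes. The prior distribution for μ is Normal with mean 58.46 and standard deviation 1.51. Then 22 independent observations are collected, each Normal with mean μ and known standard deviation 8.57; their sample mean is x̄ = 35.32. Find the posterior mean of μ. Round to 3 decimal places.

With known σ, the Normal prior is conjugate. Weight on the data is w = (n/σ²)/(n/σ² + 1/τ₀²) = 0.299544/(0.299544+0.438577) = 0.40582.
Posterior mean = w·x̄ + (1−w)·μ₀ = 0.40582·35.32 + 0.59418·58.46 = 49.069.

Posterior mean ≈ 49.069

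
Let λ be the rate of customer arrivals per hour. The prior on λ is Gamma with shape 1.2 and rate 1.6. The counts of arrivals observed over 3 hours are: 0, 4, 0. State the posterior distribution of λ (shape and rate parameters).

Total count ∑xᵢ = 4 over n = 3 hours.
Gamma is conjugate to the Poisson likelihood: posterior is Gamma(shape = 1.2+4 = 5.2, rate = 1.6+3 = 4.6).

Posterior: Gamma(shape=5.2, rate=4.6)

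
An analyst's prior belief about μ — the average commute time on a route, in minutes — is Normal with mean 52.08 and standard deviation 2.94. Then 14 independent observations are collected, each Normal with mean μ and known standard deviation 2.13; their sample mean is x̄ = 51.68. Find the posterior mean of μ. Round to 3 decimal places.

Posterior mean ≈ 51.694

Prior precision 1/τ₀² = 1/2.94² = 0.115693; data precision n/σ² = 14/2.13² = 3.08581.
Posterior precision = 0.115693 + 3.08581 = 3.20150.
Posterior mean = (0.115693·52.08 + 3.08581·51.68) / 3.20150 = 51.694.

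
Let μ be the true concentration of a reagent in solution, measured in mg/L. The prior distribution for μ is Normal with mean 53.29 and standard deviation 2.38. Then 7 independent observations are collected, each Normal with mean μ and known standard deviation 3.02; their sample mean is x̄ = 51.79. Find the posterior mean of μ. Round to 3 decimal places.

With known σ, the Normal prior is conjugate. Weight on the data is w = (n/σ²)/(n/σ² + 1/τ₀²) = 0.767510/(0.767510+0.176541) = 0.81300.
Posterior mean = w·x̄ + (1−w)·μ₀ = 0.81300·51.79 + 0.18700·53.29 = 52.071.

Posterior mean ≈ 52.071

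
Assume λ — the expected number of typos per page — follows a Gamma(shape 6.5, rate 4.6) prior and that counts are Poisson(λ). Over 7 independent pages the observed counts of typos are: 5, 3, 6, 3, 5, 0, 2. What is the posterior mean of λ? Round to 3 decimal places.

Total count ∑xᵢ = 24 over n = 7 pages.
Gamma is conjugate to the Poisson likelihood: posterior is Gamma(shape = 6.5+24 = 30.5, rate = 4.6+7 = 11.6).
Posterior mean = shape/rate = 30.5/11.6 = 2.629.

Posterior mean ≈ 2.629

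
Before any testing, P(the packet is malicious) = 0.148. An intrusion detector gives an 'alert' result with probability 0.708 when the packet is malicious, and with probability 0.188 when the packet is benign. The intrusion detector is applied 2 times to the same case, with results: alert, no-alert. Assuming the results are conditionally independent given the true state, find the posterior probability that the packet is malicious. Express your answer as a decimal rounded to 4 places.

Posterior P(H) ≈ 0.1904

Let H be the event that the packet is malicious; start with P(H) = 0.148. P('alert'|H) = 0.708, P('alert'|¬H) = 0.188.
Update on result 1 ('alert'): P(H) ← 0.708·0.1480 / (0.708·0.1480 + 0.188·0.8520) = 0.10478/0.26496 = 0.3955.
Update on result 2 ('no-alert'): P(H) ← 0.292·0.3955 / (0.292·0.3955 + 0.812·0.6045) = 0.11548/0.60636 = 0.1904.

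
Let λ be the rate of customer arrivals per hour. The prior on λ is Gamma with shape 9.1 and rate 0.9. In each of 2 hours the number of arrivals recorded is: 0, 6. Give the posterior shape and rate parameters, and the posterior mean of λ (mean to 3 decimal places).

Posterior: Gamma(shape=15.1, rate=2.9); mean ≈ 5.207

Total count ∑xᵢ = 6 over n = 2 hours.
Gamma is conjugate to the Poisson likelihood: posterior is Gamma(shape = 9.1+6 = 15.1, rate = 0.9+2 = 2.9).
E[λ | data] = 15.1/2.9 = 5.207.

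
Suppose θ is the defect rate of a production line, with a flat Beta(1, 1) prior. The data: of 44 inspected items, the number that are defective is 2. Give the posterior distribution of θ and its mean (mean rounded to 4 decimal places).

Posterior: Beta(3, 43); mean ≈ 0.0652

The binomial likelihood is conjugate to the Beta prior: with 2 successes and 42 failures, the posterior is Beta(1+2, 1+42) = Beta(3, 43).
Posterior mean = α/(α+β) = 3/46 = 0.0652.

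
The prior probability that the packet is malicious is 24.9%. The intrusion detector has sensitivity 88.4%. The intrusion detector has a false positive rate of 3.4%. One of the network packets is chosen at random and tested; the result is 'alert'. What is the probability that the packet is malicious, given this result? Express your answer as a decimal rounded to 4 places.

P(H | E) ≈ 0.8961

Write H for 'the packet is malicious'. Prior odds H:¬H = 0.249/0.751 = 0.33156. For the 'alert' outcome, the likelihood ratio is 0.884/0.034 = 26.000.
Posterior odds = 0.33156 × 26.000 = 8.6205, so P(H|E) = 8.6205/(1+8.6205) = 0.8961.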